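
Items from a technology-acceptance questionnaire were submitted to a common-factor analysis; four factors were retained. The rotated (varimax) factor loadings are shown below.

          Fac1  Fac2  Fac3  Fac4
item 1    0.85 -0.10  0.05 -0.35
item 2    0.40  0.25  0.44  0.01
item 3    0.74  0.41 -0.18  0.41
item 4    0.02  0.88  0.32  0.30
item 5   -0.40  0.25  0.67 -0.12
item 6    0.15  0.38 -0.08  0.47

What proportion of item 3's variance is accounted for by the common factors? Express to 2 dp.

h² = 0.74² + 0.41² + (-0.18)² + 0.41² = 0.5476 + 0.1681 + 0.0324 + 0.1681 = 0.9162

0.92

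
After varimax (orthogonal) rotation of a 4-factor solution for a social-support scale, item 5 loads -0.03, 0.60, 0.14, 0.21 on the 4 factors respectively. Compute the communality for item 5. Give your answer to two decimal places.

0.42

h² = (-0.03)² + 0.60² + 0.14² + 0.21² = 0.0009 + 0.3600 + 0.0196 + 0.0441 = 0.4246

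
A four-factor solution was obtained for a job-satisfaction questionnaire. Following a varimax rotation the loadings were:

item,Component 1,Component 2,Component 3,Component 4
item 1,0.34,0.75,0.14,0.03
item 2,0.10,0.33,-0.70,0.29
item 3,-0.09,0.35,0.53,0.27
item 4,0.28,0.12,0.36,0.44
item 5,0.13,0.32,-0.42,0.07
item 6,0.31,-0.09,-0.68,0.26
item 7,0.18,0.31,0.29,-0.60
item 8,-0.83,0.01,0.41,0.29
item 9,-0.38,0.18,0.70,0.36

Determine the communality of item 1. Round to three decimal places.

h² = 0.34² + 0.75² + 0.14² + 0.03² = 0.1156 + 0.5625 + 0.0196 + 0.0009 = 0.6986

0.699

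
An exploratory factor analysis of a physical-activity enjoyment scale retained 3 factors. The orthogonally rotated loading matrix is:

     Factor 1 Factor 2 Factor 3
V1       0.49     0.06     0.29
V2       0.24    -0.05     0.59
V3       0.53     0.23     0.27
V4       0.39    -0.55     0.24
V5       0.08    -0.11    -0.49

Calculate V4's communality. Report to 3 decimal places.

0.512

h² = 0.39² + (-0.55)² + 0.24² = 0.1521 + 0.3025 + 0.0576 = 0.5122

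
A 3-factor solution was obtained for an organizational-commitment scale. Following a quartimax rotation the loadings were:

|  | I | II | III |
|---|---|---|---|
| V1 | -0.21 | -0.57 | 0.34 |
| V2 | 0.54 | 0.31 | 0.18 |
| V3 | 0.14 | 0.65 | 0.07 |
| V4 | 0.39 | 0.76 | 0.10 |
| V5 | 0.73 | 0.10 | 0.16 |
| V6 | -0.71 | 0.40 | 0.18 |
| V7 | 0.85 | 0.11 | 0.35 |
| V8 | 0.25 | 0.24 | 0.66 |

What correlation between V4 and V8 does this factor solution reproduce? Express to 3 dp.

r̂ = Σ λ_i·λ_j across factors = (0.39)(0.25) + (0.76)(0.24) + (0.10)(0.66)
  = +0.0975 +0.1824 +0.0660 = 0.3459

0.346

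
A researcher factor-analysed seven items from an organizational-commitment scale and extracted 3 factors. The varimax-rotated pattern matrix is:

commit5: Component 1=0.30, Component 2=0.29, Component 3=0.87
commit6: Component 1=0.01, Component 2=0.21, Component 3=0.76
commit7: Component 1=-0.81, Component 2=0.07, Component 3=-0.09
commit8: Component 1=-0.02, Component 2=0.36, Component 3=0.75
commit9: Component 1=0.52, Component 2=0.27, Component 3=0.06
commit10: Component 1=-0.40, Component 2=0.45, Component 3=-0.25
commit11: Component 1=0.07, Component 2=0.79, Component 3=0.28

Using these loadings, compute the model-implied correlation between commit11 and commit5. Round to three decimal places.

0.494

r̂ = Σ λ_i·λ_j across factors = (0.07)(0.30) + (0.79)(0.29) + (0.28)(0.87)
  = +0.0210 +0.2291 +0.2436 = 0.4937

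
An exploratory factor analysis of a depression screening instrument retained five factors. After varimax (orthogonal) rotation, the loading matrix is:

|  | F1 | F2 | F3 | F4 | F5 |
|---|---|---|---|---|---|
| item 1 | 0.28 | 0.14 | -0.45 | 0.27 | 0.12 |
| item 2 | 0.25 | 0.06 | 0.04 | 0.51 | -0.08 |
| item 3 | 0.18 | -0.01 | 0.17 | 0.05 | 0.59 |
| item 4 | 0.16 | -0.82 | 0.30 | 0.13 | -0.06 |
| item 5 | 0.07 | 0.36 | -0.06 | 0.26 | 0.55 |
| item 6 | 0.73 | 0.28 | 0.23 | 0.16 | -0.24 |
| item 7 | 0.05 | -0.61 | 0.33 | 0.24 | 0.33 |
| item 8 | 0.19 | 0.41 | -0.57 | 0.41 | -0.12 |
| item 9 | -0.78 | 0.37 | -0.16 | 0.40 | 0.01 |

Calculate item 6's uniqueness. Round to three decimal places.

0.253

h² = 0.73² + 0.28² + 0.23² + 0.16² + (-0.24)² = 0.5329 + 0.0784 + 0.0529 + 0.0256 + 0.0576 = 0.7474
Uniqueness u² = 1 − h² = 1 − 0.7474 = 0.2526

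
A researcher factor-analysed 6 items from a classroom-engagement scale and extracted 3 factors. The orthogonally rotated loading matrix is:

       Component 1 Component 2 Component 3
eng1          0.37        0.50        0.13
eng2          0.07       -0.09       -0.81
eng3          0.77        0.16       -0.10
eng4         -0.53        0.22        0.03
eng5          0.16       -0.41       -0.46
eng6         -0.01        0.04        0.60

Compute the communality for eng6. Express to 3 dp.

0.362

h² = (-0.01)² + 0.04² + 0.60² = 0.0001 + 0.0016 + 0.3600 = 0.3617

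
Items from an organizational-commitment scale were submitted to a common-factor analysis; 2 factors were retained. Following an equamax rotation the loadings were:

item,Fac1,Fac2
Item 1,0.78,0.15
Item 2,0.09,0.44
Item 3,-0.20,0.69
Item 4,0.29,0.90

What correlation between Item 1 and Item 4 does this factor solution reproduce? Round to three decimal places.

0.361

r̂ = Σ λ_i·λ_j across factors = (0.78)(0.29) + (0.15)(0.90)
  = +0.2262 +0.1350 = 0.3612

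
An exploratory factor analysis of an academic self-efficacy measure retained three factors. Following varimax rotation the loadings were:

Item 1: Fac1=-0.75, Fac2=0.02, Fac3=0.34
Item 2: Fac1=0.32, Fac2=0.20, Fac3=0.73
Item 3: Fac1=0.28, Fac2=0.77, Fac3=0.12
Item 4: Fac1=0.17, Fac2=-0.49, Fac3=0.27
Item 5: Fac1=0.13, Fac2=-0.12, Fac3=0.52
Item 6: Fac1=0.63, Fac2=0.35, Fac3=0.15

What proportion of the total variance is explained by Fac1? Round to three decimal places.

0.198

SS loadings for Fac1 = (-0.75)² + 0.32² + 0.28² + 0.17² + 0.13² + 0.63² = 1.1860
Proportion of variance = 1.1860 / 6 = 0.1977.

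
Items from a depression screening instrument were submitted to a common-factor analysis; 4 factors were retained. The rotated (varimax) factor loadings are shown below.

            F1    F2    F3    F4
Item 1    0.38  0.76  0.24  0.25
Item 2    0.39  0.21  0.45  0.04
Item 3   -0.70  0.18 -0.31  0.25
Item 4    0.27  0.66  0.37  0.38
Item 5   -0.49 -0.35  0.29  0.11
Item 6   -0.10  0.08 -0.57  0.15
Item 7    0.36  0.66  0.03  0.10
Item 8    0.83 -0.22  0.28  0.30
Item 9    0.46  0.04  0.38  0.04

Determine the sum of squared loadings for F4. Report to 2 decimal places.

0.41

SS loadings for F4 = 0.25² + 0.04² + 0.25² + 0.38² + 0.11² + 0.15² + 0.10² + 0.30² + 0.04² = 0.0625 + 0.0016 + 0.0625 + 0.1444 + 0.0121 + 0.0225 + 0.0100 + 0.0900 + 0.0016 = 0.4072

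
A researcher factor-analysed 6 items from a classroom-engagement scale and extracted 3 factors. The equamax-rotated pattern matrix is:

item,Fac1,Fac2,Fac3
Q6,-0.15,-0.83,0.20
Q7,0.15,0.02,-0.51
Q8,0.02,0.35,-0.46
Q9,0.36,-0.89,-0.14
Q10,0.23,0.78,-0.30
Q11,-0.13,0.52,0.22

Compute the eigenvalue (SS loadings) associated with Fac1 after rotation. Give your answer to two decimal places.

0.24

SS loadings for Fac1 = (-0.15)² + 0.15² + 0.02² + 0.36² + 0.23² + (-0.13)² = 0.0225 + 0.0225 + 0.0004 + 0.1296 + 0.0529 + 0.0169 = 0.2448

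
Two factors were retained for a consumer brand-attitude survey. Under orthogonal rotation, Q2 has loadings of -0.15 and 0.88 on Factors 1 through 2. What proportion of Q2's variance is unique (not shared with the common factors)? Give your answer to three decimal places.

0.203

h² = (-0.15)² + 0.88² = 0.0225 + 0.7744 = 0.7969
Uniqueness u² = 1 − h² = 1 − 0.7969 = 0.2031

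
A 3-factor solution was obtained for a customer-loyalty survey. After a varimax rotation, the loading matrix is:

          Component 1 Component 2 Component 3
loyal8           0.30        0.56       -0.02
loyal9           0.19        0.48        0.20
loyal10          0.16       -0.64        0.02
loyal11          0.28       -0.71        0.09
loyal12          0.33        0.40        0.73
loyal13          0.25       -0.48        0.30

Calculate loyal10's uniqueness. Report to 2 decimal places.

0.56

h² = 0.16² + (-0.64)² + 0.02² = 0.0256 + 0.4096 + 0.0004 = 0.4356
Uniqueness u² = 1 − h² = 1 − 0.4356 = 0.5644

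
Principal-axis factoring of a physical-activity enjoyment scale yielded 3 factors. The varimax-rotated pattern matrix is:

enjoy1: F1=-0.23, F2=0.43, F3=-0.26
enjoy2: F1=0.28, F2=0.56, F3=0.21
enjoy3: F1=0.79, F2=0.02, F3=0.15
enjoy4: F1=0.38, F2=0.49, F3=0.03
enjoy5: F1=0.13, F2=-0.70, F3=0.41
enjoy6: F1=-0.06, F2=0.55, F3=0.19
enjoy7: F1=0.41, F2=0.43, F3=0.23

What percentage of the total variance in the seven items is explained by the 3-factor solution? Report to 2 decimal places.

Communalities: 0.3054, 0.4361, 0.6470, 0.3854, 0.6750, 0.3422, 0.4059; Σh² = 3.1970.
Total variance with 7 standardized items is 7, so the solution explains 3.1970/7 = 0.4567 = 45.67%.

45.67%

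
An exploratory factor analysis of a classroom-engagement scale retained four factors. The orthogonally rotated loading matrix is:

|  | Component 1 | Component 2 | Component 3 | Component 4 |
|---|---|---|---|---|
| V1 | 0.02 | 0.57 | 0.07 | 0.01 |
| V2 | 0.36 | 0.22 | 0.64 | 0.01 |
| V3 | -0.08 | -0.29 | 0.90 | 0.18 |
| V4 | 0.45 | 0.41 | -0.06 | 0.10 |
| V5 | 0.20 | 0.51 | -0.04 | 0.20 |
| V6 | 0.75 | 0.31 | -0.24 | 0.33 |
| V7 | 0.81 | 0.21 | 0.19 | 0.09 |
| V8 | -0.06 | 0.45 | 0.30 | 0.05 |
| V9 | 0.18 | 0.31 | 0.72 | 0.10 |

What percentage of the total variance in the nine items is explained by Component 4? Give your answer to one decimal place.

2.4%

SS loadings for Component 4 = 0.01² + 0.01² + 0.18² + 0.10² + 0.20² + 0.33² + 0.09² + 0.05² + 0.10² = 0.2121
With 9 standardized items, total variance = 9. Proportion = 0.2121/9 = 0.0236 → 2.36%.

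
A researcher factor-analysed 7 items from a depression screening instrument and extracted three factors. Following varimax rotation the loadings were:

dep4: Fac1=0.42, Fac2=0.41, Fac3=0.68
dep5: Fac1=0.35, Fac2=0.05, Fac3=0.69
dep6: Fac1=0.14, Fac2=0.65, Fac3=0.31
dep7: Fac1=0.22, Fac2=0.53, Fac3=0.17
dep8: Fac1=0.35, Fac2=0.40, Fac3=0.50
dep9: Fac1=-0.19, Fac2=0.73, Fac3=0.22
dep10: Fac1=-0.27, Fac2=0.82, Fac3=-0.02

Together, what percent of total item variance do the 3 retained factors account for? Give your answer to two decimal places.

Communalities: 0.8069, 0.6011, 0.5382, 0.3582, 0.5325, 0.6174, 0.7457; Σh² = 4.2000.
Total variance with 7 standardized items is 7, so the solution explains 4.2000/7 = 0.6000 = 60.00%.

60.00%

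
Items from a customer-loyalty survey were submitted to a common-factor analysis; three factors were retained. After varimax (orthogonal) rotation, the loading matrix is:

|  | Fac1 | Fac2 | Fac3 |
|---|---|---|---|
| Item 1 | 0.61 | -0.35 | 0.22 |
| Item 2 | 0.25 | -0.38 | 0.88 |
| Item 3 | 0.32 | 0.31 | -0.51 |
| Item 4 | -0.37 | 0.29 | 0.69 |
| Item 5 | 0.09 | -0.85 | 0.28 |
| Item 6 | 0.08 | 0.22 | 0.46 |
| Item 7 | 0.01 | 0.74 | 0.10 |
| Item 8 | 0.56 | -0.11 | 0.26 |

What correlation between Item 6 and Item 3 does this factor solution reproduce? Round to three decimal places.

r̂ = Σ λ_i·λ_j across factors = (0.08)(0.32) + (0.22)(0.31) + (0.46)(-0.51)
  = +0.0256 +0.0682 -0.2346 = -0.1408

-0.141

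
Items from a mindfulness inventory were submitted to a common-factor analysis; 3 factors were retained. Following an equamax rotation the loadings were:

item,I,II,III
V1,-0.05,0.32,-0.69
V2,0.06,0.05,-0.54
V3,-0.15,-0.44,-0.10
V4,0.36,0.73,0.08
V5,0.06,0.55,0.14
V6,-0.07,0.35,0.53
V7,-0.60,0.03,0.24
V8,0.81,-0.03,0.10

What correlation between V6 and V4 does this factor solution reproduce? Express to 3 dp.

r̂ = Σ λ_i·λ_j across factors = (-0.07)(0.36) + (0.35)(0.73) + (0.53)(0.08)
  = -0.0252 +0.2555 +0.0424 = 0.2727

0.273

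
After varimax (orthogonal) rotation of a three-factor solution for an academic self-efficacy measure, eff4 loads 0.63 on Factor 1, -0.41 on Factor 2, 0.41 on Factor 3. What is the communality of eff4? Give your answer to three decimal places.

0.733

h² = 0.63² + (-0.41)² + 0.41² = 0.3969 + 0.1681 + 0.1681 = 0.7331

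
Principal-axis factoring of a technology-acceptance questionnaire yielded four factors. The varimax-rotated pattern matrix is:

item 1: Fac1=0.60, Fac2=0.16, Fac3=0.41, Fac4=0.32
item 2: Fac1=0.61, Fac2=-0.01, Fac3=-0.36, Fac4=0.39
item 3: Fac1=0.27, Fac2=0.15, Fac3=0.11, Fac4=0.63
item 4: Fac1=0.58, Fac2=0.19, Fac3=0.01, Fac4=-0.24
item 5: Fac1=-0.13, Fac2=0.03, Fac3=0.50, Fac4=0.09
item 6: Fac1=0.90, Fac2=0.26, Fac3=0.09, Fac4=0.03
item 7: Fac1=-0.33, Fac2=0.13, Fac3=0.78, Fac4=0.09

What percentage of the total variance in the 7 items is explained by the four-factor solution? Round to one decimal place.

59.3%

SS loadings by factor: 2.0772, 0.1697, 1.1764, 0.7261; total = 4.1494.
Total variance with 7 standardized items is 7, so the solution explains 4.1494/7 = 0.5928 = 59.28%.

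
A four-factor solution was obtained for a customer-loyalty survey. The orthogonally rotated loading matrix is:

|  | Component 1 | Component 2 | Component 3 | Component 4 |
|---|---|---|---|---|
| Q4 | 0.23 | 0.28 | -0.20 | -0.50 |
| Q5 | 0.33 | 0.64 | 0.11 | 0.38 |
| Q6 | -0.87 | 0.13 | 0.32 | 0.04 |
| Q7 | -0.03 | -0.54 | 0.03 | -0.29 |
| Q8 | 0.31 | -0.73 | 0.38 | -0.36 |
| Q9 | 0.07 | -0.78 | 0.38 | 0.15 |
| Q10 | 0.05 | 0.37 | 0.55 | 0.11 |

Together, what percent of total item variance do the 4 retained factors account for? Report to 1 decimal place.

Communalities: 0.4213, 0.6750, 0.8778, 0.3775, 0.9030, 0.7802, 0.4540; Σh² = 4.4888.
Total variance with 7 standardized items is 7, so the solution explains 4.4888/7 = 0.6413 = 64.13%.

64.1%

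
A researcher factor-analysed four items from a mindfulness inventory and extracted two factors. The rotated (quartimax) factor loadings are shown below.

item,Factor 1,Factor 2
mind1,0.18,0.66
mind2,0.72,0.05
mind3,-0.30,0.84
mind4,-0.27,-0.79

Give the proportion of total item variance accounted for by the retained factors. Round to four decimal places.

Communalities: 0.4680, 0.5209, 0.7956, 0.6970; Σh² = 2.4815.
Total variance with 4 standardized items is 4, so the solution explains 2.4815/4 = 0.6204.

0.6204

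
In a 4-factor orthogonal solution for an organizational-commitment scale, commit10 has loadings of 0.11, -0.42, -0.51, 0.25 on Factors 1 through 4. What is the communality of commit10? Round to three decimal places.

h² = 0.11² + (-0.42)² + (-0.51)² + 0.25² = 0.0121 + 0.1764 + 0.2601 + 0.0625 = 0.5111

0.511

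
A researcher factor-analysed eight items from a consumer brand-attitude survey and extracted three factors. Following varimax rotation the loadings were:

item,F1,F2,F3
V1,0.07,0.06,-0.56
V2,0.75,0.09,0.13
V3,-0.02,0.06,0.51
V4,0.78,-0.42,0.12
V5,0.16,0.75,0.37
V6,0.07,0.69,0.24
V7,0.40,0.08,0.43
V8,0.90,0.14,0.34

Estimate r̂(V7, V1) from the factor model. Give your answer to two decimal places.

r̂ = Σ λ_i·λ_j across factors = (0.40)(0.07) + (0.08)(0.06) + (0.43)(-0.56)
  = +0.0280 +0.0048 -0.2408 = -0.2080

-0.21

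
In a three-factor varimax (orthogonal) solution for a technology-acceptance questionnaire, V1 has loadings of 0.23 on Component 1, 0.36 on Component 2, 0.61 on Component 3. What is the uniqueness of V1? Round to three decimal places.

0.445

h² = 0.23² + 0.36² + 0.61² = 0.0529 + 0.1296 + 0.3721 = 0.5546
Uniqueness u² = 1 − h² = 1 − 0.5546 = 0.4454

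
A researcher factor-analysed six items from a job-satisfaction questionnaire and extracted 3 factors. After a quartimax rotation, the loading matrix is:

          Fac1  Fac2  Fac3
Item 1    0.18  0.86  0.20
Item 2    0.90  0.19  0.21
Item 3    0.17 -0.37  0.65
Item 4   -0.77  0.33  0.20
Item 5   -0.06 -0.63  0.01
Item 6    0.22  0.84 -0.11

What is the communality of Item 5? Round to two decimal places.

0.40

h² = (-0.06)² + (-0.63)² + 0.01² = 0.0036 + 0.3969 + 0.0001 = 0.4006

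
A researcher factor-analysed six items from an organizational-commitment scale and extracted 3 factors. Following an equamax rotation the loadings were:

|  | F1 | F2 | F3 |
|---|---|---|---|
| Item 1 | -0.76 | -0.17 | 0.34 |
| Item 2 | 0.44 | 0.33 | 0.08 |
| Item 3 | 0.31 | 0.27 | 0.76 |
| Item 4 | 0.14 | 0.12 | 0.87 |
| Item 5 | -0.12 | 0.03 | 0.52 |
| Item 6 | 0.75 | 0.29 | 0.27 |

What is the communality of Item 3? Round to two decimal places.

h² = 0.31² + 0.27² + 0.76² = 0.0961 + 0.0729 + 0.5776 = 0.7466

0.75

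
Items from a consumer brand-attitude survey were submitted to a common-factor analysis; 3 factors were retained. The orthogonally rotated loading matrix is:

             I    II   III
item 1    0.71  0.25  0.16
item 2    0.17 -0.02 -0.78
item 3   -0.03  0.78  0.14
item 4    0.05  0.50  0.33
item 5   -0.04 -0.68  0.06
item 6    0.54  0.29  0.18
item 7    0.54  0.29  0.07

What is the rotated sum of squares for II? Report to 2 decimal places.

SS loadings for II = 0.25² + (-0.02)² + 0.78² + 0.50² + (-0.68)² + 0.29² + 0.29² = 0.0625 + 0.0004 + 0.6084 + 0.2500 + 0.4624 + 0.0841 + 0.0841 = 1.5519

1.55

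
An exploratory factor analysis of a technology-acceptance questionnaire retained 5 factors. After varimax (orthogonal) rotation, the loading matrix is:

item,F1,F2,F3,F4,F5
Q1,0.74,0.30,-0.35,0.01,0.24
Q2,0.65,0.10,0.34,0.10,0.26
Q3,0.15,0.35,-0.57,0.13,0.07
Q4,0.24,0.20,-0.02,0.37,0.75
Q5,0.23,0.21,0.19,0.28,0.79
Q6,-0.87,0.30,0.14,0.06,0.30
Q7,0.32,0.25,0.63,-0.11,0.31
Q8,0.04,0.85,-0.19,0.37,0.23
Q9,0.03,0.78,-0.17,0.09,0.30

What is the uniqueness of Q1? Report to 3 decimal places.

0.182

h² = 0.74² + 0.30² + (-0.35)² + 0.01² + 0.24² = 0.5476 + 0.0900 + 0.1225 + 0.0001 + 0.0576 = 0.8178
Uniqueness u² = 1 − h² = 1 − 0.8178 = 0.1822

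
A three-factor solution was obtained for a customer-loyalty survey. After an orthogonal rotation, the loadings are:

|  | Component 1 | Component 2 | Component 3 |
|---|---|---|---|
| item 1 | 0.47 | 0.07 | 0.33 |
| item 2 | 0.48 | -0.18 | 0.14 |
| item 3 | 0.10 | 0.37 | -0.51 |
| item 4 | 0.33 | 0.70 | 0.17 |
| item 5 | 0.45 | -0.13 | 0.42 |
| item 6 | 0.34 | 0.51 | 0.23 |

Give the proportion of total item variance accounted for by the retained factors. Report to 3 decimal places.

0.413

SS loadings by factor: 0.8883, 0.9412, 0.6468; total = 2.4763.
Total variance with 6 standardized items is 6, so the solution explains 2.4763/6 = 0.4127.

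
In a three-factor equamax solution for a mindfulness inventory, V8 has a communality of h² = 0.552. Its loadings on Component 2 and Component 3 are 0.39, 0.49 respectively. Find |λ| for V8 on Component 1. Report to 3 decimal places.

Under orthogonal rotation h² = Σλ², so λ_Component 1² = h² − (0.3922) = 0.552 − 0.3922 = 0.1598.
|λ| = √0.1598 = 0.3997.

0.400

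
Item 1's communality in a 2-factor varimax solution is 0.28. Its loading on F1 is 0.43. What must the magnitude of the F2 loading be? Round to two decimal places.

0.31

Under orthogonal rotation h² = Σλ², so λ_F2² = h² − (0.1849) = 0.28 − 0.1849 = 0.0951.
|λ| = √0.0951 = 0.3084.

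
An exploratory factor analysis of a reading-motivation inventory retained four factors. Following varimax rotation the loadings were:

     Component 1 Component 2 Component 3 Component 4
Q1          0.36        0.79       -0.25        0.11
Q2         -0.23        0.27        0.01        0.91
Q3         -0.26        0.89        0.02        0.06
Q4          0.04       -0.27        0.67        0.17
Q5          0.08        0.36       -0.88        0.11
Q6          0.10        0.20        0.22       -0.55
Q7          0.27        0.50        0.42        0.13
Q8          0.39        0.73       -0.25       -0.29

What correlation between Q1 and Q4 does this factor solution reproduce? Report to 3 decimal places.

-0.348

r̂ = Σ λ_i·λ_j across factors = (0.36)(0.04) + (0.79)(-0.27) + (-0.25)(0.67) + (0.11)(0.17)
  = +0.0144 -0.2133 -0.1675 +0.0187 = -0.3477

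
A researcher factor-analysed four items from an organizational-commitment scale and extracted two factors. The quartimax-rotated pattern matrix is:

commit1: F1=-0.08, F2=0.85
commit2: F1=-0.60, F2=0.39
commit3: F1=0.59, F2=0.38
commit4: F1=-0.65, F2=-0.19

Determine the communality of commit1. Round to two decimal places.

0.73

h² = (-0.08)² + 0.85² = 0.0064 + 0.7225 = 0.7289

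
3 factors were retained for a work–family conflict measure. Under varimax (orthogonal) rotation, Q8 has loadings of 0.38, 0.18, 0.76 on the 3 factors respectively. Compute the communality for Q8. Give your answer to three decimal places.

0.754

h² = 0.38² + 0.18² + 0.76² = 0.1444 + 0.0324 + 0.5776 = 0.7544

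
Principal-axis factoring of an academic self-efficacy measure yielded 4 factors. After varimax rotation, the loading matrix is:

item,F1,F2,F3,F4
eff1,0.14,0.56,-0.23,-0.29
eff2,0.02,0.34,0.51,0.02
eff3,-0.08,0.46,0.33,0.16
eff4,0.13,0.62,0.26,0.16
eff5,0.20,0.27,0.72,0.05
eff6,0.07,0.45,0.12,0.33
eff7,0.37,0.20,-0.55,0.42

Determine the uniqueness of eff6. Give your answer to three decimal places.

h² = 0.07² + 0.45² + 0.12² + 0.33² = 0.0049 + 0.2025 + 0.0144 + 0.1089 = 0.3307
Uniqueness u² = 1 − h² = 1 − 0.3307 = 0.6693

0.669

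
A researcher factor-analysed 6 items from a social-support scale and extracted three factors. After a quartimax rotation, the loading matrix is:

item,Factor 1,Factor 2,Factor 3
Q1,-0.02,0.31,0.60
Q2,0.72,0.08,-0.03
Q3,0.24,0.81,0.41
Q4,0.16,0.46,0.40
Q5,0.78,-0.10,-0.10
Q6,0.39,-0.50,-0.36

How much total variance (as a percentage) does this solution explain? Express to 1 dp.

57.0%

SS loadings by factor: 1.3625, 1.2302, 0.8286; total = 3.4213.
Total variance with 6 standardized items is 6, so the solution explains 3.4213/6 = 0.5702 = 57.02%.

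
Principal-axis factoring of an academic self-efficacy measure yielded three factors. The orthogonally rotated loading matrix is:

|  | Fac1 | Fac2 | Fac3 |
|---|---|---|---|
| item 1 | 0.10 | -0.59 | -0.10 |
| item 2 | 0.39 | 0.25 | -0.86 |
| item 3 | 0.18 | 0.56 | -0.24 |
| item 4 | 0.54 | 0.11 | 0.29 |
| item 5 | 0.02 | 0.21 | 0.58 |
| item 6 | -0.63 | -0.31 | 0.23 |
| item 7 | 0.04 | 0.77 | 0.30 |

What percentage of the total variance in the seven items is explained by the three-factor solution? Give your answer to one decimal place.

SS loadings by factor: 0.8850, 1.4694, 1.3706; total = 3.7250.
Total variance with 7 standardized items is 7, so the solution explains 3.7250/7 = 0.5321 = 53.21%.

53.2%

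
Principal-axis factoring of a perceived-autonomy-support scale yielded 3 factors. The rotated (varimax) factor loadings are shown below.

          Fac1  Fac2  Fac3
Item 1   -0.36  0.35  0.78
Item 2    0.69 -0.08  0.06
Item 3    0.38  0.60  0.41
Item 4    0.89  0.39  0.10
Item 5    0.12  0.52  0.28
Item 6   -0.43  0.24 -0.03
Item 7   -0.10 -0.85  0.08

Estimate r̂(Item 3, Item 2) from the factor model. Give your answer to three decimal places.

r̂ = Σ λ_i·λ_j across factors = (0.38)(0.69) + (0.60)(-0.08) + (0.41)(0.06)
  = +0.2622 -0.0480 +0.0246 = 0.2388

0.239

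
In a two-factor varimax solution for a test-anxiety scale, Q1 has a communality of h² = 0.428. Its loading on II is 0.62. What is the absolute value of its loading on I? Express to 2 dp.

0.21

Under orthogonal rotation h² = Σλ², so λ_I² = h² − (0.3844) = 0.428 − 0.3844 = 0.0436.
|λ| = √0.0436 = 0.2088.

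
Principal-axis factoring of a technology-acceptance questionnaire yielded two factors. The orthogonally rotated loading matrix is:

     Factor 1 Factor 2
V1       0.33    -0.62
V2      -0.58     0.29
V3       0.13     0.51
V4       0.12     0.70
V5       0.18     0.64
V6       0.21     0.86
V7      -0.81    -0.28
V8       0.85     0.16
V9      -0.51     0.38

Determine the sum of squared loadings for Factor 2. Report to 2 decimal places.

2.62

SS loadings for Factor 2 = (-0.62)² + 0.29² + 0.51² + 0.70² + 0.64² + 0.86² + (-0.28)² + 0.16² + 0.38² = 0.3844 + 0.0841 + 0.2601 + 0.4900 + 0.4096 + 0.7396 + 0.0784 + 0.0256 + 0.1444 = 2.6162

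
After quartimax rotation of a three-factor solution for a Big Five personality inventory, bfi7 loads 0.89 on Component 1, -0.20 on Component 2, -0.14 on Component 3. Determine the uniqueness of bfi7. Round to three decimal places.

0.148

h² = 0.89² + (-0.20)² + (-0.14)² = 0.7921 + 0.0400 + 0.0196 = 0.8517
Uniqueness u² = 1 − h² = 1 − 0.8517 = 0.1483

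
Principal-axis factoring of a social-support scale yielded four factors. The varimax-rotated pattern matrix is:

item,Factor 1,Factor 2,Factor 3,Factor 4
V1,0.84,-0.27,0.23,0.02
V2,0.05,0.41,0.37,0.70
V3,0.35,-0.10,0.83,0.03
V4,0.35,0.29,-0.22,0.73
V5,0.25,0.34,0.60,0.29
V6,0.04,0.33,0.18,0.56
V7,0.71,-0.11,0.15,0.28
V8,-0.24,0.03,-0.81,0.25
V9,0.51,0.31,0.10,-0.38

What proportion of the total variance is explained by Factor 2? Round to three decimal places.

SS loadings for Factor 2 = (-0.27)² + 0.41² + (-0.10)² + 0.29² + 0.34² + 0.33² + (-0.11)² + 0.03² + 0.31² = 0.6687
Proportion of variance = 0.6687 / 9 = 0.0743.

0.074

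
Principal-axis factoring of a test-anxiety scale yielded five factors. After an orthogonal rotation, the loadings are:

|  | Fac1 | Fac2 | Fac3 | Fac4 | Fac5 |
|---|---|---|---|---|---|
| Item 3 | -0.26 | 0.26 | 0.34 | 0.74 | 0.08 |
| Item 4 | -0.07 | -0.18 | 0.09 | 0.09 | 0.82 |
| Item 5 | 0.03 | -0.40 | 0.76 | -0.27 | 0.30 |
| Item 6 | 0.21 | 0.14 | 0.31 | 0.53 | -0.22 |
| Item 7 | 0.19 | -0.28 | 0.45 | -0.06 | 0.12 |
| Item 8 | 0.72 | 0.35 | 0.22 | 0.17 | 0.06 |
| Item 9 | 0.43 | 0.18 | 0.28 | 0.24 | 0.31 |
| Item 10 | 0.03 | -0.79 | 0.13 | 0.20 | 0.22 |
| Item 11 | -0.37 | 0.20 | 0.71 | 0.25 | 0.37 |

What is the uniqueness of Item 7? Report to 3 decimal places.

h² = 0.19² + (-0.28)² + 0.45² + (-0.06)² + 0.12² = 0.0361 + 0.0784 + 0.2025 + 0.0036 + 0.0144 = 0.3350
Uniqueness u² = 1 − h² = 1 − 0.3350 = 0.6650

0.665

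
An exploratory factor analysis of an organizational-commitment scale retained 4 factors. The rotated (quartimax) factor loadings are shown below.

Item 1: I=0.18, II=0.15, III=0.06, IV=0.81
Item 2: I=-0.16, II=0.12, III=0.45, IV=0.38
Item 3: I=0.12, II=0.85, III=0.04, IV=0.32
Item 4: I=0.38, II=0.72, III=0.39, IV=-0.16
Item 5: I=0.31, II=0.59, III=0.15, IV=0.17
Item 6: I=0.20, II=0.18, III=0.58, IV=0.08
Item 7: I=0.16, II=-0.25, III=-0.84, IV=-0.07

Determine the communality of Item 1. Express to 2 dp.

h² = 0.18² + 0.15² + 0.06² + 0.81² = 0.0324 + 0.0225 + 0.0036 + 0.6561 = 0.7146

0.71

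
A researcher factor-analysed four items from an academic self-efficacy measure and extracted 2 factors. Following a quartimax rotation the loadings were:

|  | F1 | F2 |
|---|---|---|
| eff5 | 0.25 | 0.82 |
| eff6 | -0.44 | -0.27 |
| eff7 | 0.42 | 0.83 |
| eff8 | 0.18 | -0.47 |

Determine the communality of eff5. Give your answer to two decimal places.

h² = 0.25² + 0.82² = 0.0625 + 0.6724 = 0.7349

0.73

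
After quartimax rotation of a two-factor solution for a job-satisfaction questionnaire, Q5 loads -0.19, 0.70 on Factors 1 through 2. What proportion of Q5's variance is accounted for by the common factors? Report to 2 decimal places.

h² = (-0.19)² + 0.70² = 0.0361 + 0.4900 = 0.5261

0.53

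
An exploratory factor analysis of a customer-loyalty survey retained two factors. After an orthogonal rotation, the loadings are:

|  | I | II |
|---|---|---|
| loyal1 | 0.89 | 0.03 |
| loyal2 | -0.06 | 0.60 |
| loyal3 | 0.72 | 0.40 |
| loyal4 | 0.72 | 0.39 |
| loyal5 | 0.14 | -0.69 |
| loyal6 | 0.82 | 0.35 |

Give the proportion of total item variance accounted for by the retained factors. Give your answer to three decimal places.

Communalities: 0.7930, 0.3636, 0.6784, 0.6705, 0.4957, 0.7949; Σh² = 3.7961.
Total variance with 6 standardized items is 6, so the solution explains 3.7961/6 = 0.6327.

0.633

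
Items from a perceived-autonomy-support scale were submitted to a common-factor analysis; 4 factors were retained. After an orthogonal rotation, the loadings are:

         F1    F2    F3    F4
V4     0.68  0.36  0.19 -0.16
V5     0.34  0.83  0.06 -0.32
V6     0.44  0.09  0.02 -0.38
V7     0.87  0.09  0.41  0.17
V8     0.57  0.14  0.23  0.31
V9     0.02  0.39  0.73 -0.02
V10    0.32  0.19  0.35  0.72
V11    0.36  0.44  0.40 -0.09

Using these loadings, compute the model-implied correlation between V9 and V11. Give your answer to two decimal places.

r̂ = Σ λ_i·λ_j across factors = (0.02)(0.36) + (0.39)(0.44) + (0.73)(0.40) + (-0.02)(-0.09)
  = +0.0072 +0.1716 +0.2920 +0.0018 = 0.4726

0.47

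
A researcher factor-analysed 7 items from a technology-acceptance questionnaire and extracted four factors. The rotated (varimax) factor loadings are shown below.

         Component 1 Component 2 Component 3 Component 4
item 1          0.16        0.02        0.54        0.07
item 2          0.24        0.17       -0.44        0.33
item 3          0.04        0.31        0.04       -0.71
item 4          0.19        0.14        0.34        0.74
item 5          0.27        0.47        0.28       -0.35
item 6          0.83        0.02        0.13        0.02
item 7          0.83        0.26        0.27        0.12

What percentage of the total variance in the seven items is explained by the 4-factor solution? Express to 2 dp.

SS loadings by factor: 1.5716, 0.4339, 0.7706, 1.3028; total = 4.0789.
Total variance with 7 standardized items is 7, so the solution explains 4.0789/7 = 0.5827 = 58.27%.

58.27%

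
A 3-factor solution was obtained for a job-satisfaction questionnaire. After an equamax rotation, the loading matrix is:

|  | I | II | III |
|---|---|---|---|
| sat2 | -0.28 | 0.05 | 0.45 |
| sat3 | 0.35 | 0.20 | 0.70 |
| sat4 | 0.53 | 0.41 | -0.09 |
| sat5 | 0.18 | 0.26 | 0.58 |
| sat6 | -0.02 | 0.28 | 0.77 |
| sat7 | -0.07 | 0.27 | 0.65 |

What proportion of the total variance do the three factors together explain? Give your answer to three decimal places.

Communalities: 0.2834, 0.6525, 0.4571, 0.4364, 0.6717, 0.5003; Σh² = 3.0014.
Total variance with 6 standardized items is 6, so the solution explains 3.0014/6 = 0.5002.

0.500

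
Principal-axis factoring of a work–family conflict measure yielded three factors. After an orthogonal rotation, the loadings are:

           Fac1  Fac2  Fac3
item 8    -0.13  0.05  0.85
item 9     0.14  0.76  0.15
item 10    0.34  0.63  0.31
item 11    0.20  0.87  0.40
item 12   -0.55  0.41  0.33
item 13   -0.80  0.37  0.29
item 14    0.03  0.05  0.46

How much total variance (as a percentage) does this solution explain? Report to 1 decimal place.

SS loadings by factor: 1.1355, 2.0414, 1.4057; total = 4.5826.
Total variance with 7 standardized items is 7, so the solution explains 4.5826/7 = 0.6547 = 65.47%.

65.5%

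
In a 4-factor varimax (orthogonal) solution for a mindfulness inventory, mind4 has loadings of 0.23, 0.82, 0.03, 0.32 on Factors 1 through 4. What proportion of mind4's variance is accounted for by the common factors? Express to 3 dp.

0.829

h² = 0.23² + 0.82² + 0.03² + 0.32² = 0.0529 + 0.6724 + 0.0009 + 0.1024 = 0.8286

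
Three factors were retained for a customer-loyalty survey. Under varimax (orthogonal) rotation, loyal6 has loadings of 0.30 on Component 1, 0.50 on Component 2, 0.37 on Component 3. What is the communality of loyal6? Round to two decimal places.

h² = 0.30² + 0.50² + 0.37² = 0.0900 + 0.2500 + 0.1369 = 0.4769

0.48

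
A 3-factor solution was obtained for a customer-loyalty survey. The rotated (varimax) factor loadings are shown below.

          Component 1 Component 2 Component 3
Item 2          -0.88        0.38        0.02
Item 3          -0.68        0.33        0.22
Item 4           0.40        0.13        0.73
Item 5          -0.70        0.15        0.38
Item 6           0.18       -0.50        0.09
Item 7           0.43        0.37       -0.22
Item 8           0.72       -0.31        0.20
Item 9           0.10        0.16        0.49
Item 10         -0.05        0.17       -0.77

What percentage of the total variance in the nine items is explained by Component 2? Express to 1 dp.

9.2%

SS loadings for Component 2 = 0.38² + 0.33² + 0.13² + 0.15² + (-0.50)² + 0.37² + (-0.31)² + 0.16² + 0.17² = 0.8302
With 9 standardized items, total variance = 9. Proportion = 0.8302/9 = 0.0922 → 9.22%.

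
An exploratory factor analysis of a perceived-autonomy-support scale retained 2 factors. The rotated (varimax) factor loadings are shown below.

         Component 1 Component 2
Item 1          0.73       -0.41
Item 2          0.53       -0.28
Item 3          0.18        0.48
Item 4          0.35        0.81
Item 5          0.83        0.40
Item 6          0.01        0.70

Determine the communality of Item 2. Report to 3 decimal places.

0.359

h² = 0.53² + (-0.28)² = 0.2809 + 0.0784 = 0.3593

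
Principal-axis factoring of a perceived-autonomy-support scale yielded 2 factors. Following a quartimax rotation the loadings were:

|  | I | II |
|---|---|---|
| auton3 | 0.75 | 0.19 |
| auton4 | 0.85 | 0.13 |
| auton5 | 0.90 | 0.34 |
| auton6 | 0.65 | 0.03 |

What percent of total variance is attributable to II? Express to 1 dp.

SS loadings for II = 0.19² + 0.13² + 0.34² + 0.03² = 0.1695
With 4 standardized items, total variance = 4. Proportion = 0.1695/4 = 0.0424 → 4.24%.

4.2%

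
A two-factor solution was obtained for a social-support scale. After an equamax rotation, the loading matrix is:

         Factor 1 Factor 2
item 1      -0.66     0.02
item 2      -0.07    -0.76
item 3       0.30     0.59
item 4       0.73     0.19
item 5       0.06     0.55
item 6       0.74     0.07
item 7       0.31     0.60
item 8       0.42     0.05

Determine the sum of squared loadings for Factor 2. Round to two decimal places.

1.63

SS loadings for Factor 2 = 0.02² + (-0.76)² + 0.59² + 0.19² + 0.55² + 0.07² + 0.60² + 0.05² = 0.0004 + 0.5776 + 0.3481 + 0.0361 + 0.3025 + 0.0049 + 0.3600 + 0.0025 = 1.6321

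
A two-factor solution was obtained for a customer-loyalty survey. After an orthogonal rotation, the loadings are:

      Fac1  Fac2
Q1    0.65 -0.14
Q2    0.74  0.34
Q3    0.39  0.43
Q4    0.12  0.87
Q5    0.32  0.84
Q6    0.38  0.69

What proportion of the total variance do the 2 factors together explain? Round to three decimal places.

SS loadings by factor: 1.3834, 2.2587; total = 3.6421.
Total variance with 6 standardized items is 6, so the solution explains 3.6421/6 = 0.6070.

0.607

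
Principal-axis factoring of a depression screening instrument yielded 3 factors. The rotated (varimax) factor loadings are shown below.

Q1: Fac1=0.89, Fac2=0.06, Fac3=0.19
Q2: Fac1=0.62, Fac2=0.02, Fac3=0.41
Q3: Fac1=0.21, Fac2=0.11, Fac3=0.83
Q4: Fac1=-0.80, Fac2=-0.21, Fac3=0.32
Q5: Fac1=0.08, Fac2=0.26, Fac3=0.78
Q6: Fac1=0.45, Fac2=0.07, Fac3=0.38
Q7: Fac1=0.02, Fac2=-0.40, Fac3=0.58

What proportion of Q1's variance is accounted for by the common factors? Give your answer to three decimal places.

h² = 0.89² + 0.06² + 0.19² = 0.7921 + 0.0036 + 0.0361 = 0.8318

0.832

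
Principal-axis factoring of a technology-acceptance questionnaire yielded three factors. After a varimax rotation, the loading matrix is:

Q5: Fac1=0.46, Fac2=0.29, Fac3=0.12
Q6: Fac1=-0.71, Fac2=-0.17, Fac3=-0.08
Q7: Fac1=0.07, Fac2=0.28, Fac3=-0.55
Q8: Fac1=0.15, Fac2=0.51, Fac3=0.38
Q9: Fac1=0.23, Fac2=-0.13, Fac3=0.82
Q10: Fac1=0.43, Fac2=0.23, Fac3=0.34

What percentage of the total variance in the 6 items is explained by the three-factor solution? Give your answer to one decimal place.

46.0%

Communalities: 0.3101, 0.5394, 0.3858, 0.4270, 0.7422, 0.3534; Σh² = 2.7579.
Total variance with 6 standardized items is 6, so the solution explains 2.7579/6 = 0.4596 = 45.96%.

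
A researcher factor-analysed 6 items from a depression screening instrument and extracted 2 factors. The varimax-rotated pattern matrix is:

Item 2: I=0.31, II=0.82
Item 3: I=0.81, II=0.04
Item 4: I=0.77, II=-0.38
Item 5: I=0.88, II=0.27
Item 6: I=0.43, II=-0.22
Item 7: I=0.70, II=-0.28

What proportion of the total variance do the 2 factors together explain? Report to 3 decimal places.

0.635

SS loadings by factor: 2.7944, 1.0181; total = 3.8125.
Total variance with 6 standardized items is 6, so the solution explains 3.8125/6 = 0.6354.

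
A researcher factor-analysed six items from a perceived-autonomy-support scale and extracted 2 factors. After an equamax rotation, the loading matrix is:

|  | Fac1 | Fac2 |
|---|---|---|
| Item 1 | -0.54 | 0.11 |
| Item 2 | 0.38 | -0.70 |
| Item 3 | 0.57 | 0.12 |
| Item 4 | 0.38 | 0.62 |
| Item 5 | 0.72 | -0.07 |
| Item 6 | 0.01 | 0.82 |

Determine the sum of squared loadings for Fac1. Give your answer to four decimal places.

1.4238

SS loadings for Fac1 = (-0.54)² + 0.38² + 0.57² + 0.38² + 0.72² + 0.01² = 0.2916 + 0.1444 + 0.3249 + 0.1444 + 0.5184 + 0.0001 = 1.4238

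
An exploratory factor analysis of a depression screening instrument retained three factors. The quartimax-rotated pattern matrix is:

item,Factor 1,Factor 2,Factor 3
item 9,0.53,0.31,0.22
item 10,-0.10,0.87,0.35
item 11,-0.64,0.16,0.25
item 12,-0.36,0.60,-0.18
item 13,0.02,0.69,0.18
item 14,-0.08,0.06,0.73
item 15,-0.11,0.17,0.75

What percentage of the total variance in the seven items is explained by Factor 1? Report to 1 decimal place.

12.1%

SS loadings for Factor 1 = 0.53² + (-0.10)² + (-0.64)² + (-0.36)² + 0.02² + (-0.08)² + (-0.11)² = 0.8490
With 7 standardized items, total variance = 7. Proportion = 0.8490/7 = 0.1213 → 12.13%.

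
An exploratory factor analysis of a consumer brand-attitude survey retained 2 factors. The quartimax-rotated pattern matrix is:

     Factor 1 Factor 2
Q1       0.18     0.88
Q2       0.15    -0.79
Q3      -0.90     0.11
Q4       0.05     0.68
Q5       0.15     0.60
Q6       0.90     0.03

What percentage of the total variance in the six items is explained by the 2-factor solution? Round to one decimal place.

Communalities: 0.8068, 0.6466, 0.8221, 0.4649, 0.3825, 0.8109; Σh² = 3.9338.
Total variance with 6 standardized items is 6, so the solution explains 3.9338/6 = 0.6556 = 65.56%.

65.6%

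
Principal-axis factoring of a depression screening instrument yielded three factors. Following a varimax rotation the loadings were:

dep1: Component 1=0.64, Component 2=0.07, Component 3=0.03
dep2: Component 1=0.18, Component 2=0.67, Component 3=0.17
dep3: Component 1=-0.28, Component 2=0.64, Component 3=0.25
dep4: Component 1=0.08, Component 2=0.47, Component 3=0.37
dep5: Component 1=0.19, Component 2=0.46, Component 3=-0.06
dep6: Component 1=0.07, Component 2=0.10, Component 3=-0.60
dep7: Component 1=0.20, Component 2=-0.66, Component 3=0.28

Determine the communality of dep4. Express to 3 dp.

0.364

h² = 0.08² + 0.47² + 0.37² = 0.0064 + 0.2209 + 0.1369 = 0.3642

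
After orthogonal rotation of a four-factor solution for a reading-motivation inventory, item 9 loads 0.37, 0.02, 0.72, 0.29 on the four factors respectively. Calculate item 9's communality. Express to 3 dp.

h² = 0.37² + 0.02² + 0.72² + 0.29² = 0.1369 + 0.0004 + 0.5184 + 0.0841 = 0.7398

0.740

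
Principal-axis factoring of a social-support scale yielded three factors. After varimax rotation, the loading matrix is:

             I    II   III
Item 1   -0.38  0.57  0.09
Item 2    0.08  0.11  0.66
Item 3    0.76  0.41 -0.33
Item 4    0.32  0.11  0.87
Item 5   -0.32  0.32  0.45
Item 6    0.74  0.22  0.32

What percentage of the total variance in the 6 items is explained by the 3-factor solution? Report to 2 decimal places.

62.72%

SS loadings by factor: 1.4808, 0.6680, 1.6144; total = 3.7632.
Total variance with 6 standardized items is 6, so the solution explains 3.7632/6 = 0.6272 = 62.72%.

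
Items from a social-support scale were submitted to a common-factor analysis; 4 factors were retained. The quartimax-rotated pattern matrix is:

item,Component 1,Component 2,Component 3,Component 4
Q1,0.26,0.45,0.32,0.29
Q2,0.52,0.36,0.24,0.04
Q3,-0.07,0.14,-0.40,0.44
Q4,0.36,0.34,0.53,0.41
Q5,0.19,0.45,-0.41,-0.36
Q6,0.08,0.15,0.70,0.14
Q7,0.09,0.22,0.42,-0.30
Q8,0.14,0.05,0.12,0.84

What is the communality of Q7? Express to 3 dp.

h² = 0.09² + 0.22² + 0.42² + (-0.30)² = 0.0081 + 0.0484 + 0.1764 + 0.0900 = 0.3229

0.323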